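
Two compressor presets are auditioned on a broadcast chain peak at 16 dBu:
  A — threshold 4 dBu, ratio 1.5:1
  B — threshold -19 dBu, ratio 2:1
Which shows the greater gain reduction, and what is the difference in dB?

B, by 13.5 dB

A: overshoot 12 dB → output overshoot 8 dB → GR 4 dB.
B: overshoot 35 dB → output overshoot 17.5 dB → GR 17.5 dB.
B reduces 13.5 dB more.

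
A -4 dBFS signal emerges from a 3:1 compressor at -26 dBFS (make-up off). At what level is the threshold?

Input is 33 dB above T (since output overshoot × R = input overshoot: (-26 − T)·3 = -4 − T gives T = -37 dBFS).
Check: -37 + (-4 − (-37))/3 = -37 + 11 = -26 dBFS. ✓

-37 dBFS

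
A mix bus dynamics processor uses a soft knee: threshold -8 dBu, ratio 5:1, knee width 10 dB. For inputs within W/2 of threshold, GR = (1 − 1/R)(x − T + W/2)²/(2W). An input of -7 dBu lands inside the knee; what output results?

-8.44 dBu

x − T + W/2 = -7 − (-8) + 5 = 6.
GR = (1 − 1/5) × 6² / 20 = 0.8 × 36 / 20 = 1.44 dB.
Output = -7 − 1.44 = -8.44 dBu.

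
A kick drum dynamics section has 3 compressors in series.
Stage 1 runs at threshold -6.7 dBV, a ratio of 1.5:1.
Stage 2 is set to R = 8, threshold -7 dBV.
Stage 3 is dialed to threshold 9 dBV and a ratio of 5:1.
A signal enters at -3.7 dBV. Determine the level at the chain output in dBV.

Stage 1: 3 dB above -6.7 dBV, reduced 1.5:1 to 2 dB above → -4.7 dBV.
Stage 2: overshoot 2.3 dB → 2.3/8 = 0.2875 dB → -6.7125 dBV.
Stage 3: -6.7125 dBV ≤ 9 dBV, so stage 3 doesn't engage; output -6.7125 dBV.

-6.7125 dBV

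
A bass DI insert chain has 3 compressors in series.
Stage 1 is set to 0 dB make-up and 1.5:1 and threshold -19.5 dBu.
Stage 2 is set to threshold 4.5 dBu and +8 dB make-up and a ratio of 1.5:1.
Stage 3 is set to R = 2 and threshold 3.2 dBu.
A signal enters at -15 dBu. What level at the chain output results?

-8.5 dBu

Stage 1: -15 dBu is 4.5 dB over -19.5 dBu; at 1.5:1 that becomes 3 dB over, giving -16.5 dBu.
Stage 2: below threshold (-16.5 ≤ 4.5); passes unchanged; make-up brings it to -8.5 dBu.
Stage 3: -8.5 dBu is at or below the 3.2 dBu threshold — no compression; output -8.5 dBu.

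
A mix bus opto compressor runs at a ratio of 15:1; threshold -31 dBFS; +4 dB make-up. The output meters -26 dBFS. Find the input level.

-16 dBFS

Before make-up, the level was -26 − 4 = -30 dBFS.
That's 1 dB above the -31 dBFS threshold.
Undo the ratio: input overshoot = 1 × 15 = 15 dB, giving input = -16 dBFS.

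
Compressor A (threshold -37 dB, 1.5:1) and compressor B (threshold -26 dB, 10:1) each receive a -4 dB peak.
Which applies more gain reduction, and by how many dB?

A: overshoot 33 dB → output overshoot 22 dB → GR 11 dB.
B: overshoot 22 dB → output overshoot 2.2 dB → GR 19.8 dB.
B reduces 8.8 dB more.

B, by 8.8 dB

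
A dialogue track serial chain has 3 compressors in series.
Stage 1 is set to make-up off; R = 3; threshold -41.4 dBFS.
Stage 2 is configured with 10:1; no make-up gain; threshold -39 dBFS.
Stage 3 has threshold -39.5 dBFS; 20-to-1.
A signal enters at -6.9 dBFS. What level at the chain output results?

Stage 1: overshoot 34.5 dB → 34.5/3 = 11.5 dB → -29.9 dBFS.
Stage 2: -29.9 dBFS is 9.1 dB over -39 dBFS; at 10:1 that becomes 0.91 dB over, giving -38.09 dBFS.
Stage 3: -38.09 dBFS is 1.41 dB over -39.5 dBFS; at 20:1 that becomes 0.0705 dB over, giving -39.4295 dBFS.

-39.4295 dBFS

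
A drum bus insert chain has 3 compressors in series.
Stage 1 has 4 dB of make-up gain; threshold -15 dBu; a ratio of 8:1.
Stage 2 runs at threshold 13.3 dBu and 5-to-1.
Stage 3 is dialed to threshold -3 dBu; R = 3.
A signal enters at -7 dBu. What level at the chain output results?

Stage 1: overshoot 8 dB → 8/8 = 1 dB → -14 dBu; +4 dB make-up → -10 dBu.
Stage 2: below threshold (-10 ≤ 13.3); passes unchanged; output -10 dBu.
Stage 3: -10 dBu ≤ -3 dBu, so stage 3 doesn't engage; output -10 dBu.

-10 dBu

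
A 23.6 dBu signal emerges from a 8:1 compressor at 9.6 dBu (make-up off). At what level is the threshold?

Let T be the threshold. Output overshoot = (input overshoot)/R, so 9.6 − T = (23.6 − T)/8.
8·(9.6 − T) = 23.6 − T → 7·T = 76.8 − 23.6 = 53.2.
T = 53.2/7 = 7.6 dBu.

7.6 dBu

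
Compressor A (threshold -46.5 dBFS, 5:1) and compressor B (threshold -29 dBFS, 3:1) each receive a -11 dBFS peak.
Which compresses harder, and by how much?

A: GR = 35.5 − 35.5/5 = 28.4 dB.
B: GR = 18 − 18/3 = 12 dB.
A applies 16.4 dB more gain reduction.

A, by 16.4 dB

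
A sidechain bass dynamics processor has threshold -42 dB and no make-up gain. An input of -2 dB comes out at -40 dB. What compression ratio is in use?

20:1

Input overshoot = -2 − (-42) = 40 dB; output overshoot = -40 − (-42) = 2 dB.
Ratio = 40 / 2 = 20.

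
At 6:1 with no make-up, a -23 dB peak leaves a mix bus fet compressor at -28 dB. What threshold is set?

Let T be the threshold. Output overshoot = (input overshoot)/R, so -28 − T = (-23 − T)/6.
6·(-28 − T) = -23 − T → 5·T = -168 − (-23) = -145.
T = -145/5 = -29 dB.

-29 dB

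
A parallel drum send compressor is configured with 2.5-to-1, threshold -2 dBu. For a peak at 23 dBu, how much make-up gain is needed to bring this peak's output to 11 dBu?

3 dB

The peak compresses to -2 + 25/2.5 = 8 dBu.
To reach 11 dBu requires 11 − 8 = 3 dB of make-up.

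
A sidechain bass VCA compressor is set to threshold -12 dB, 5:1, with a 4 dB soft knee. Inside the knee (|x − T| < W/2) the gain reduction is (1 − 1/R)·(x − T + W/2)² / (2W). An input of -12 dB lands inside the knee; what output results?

-12.4 dB

x − T + W/2 = -12 − (-12) + 2 = 2.
GR = (1 − 1/5) × 2² / 8 = 0.8 × 4 / 8 = 0.4 dB.
Output = -12 − 0.4 = -12.4 dB.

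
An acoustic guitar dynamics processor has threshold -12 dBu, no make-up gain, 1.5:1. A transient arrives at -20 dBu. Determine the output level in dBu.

-20 dBu is 8 dB below the -12 dBu threshold, so no gain reduction is applied.
Output = input = -20 dBu.

-20 dBu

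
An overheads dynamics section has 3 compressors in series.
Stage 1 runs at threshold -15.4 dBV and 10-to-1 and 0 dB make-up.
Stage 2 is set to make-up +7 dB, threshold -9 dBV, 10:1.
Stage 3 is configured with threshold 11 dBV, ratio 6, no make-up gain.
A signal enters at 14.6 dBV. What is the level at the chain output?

-5.4 dBV

Stage 1: 30 dB above -15.4 dBV, reduced 10:1 to 3 dB above → -12.4 dBV.
Stage 2: -12.4 dBV is at or below the -9 dBV threshold — no compression; make-up brings it to -5.4 dBV.
Stage 3: -5.4 dBV is at or below the 11 dBV threshold — no compression; output -5.4 dBV.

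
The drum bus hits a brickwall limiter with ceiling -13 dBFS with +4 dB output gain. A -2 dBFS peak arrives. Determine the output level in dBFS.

-9 dBFS

The limiter clamps the peak to its -13 dBFS ceiling.
Output gain then adds 4 dB: -13 + 4 = -9 dBFS.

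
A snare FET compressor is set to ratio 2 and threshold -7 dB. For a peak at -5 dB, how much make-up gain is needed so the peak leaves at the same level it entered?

1 dB

Without make-up, output = threshold + overshoot/2 = -7 + 1 = -6 dB.
Gap to target: 1 dB.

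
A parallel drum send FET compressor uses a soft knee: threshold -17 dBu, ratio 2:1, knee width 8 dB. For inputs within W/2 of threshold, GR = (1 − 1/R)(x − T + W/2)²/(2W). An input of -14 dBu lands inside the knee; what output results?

-15.53125 dBu

x − T + W/2 = -14 − (-17) + 4 = 7.
GR = (1 − 1/2) × 7² / 16 = 0.5 × 49 / 16 = 1.53125 dB.
Output = -14 − 1.53125 = -15.53125 dBu.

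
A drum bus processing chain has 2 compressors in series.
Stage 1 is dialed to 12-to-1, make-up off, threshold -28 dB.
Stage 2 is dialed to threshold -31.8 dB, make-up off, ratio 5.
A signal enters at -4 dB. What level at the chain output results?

Stage 1: -4 dB is 24 dB over -28 dB; at 12:1 that becomes 2 dB over, giving -26 dB.
Stage 2: -26 dB is 5.8 dB over -31.8 dB; at 5:1 that becomes 1.16 dB over, giving -30.64 dB.

-30.64 dB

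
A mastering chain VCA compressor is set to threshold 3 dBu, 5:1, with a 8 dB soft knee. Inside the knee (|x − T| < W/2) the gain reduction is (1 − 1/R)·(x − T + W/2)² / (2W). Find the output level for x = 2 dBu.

1.55 dBu

x − T + W/2 = 2 − 3 + 4 = 3.
GR = (1 − 1/5) × 3² / 16 = 0.8 × 9 / 16 = 0.45 dB.
Output = 2 − 0.45 = 1.55 dBu.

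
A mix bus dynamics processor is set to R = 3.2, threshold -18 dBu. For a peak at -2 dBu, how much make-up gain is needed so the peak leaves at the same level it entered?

Without make-up, output = threshold + overshoot/3.2 = -18 + 5 = -13 dBu.
Gap to target: 11 dB.

11 dB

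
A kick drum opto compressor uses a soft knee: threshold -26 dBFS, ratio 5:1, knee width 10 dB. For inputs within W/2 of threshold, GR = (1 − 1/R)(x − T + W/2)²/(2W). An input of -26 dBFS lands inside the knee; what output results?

x − T + W/2 = -26 − (-26) + 5 = 5.
GR = (1 − 1/5) × 5² / 20 = 0.8 × 25 / 20 = 1 dB.
Output = -26 − 1 = -27 dBFS.

-27 dBFS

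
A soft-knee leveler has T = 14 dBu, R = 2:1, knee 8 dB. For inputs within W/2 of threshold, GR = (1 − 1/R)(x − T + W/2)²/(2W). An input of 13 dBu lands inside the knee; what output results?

x − T + W/2 = 13 − 14 + 4 = 3.
GR = (1 − 1/2) × 3² / 16 = 0.5 × 9 / 16 = 0.28125 dB.
Output = 13 − 0.28125 = 12.71875 dBu.

12.71875 dBu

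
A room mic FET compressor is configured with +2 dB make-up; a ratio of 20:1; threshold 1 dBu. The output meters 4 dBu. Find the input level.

21 dBu

Before make-up, the level was 4 − 2 = 2 dBu.
The compressed level sits 2 − 1 = 1 dB over threshold.
Before 20:1 compression the overshoot was 1 × 20 = 20 dB, so input = 1 + 20 = 21 dBu.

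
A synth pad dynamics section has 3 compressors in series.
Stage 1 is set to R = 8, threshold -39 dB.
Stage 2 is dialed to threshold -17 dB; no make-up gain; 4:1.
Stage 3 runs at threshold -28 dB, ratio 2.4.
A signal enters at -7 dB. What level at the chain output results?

-35 dB

Stage 1: -7 dB is 32 dB over -39 dB; at 8:1 that becomes 4 dB over, giving -35 dB.
Stage 2: -35 dB is at or below the -17 dB threshold — no compression; output -35 dB.
Stage 3: below threshold (-35 ≤ -28); passes unchanged; output -35 dB.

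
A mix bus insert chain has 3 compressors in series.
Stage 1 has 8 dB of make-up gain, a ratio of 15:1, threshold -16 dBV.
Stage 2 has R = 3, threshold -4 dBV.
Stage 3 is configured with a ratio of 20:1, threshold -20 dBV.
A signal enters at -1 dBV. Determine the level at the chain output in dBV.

Stage 1: 15 dB above -16 dBV, reduced 15:1 to 1 dB above → -15 dBV; +8 dB make-up → -7 dBV.
Stage 2: -7 dBV is at or below the -4 dBV threshold — no compression; output -7 dBV.
Stage 3: -7 dBV is 13 dB over -20 dBV; at 20:1 that becomes 0.65 dB over, giving -19.35 dBV.

-19.35 dBV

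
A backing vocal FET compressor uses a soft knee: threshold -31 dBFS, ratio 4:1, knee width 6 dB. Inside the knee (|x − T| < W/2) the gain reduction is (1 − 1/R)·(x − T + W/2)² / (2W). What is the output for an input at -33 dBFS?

-33.0625 dBFS

x − T + W/2 = -33 − (-31) + 3 = 1.
GR = (1 − 1/4) × 1² / 12 = 0.75 × 1 / 12 = 0.0625 dB.
Output = -33 − 0.0625 = -33.0625 dBFS.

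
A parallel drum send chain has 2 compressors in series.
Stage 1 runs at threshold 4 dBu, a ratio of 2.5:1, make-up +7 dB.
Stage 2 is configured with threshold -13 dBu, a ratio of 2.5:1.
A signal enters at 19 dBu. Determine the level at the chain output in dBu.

Stage 1: 19 dBu is 15 dB over 4 dBu; at 2.5:1 that becomes 6 dB over, giving 10 dBu; +7 dB make-up → 17 dBu.
Stage 2: overshoot 30 dB → 30/2.5 = 12 dB → -1 dBu.

-1 dBu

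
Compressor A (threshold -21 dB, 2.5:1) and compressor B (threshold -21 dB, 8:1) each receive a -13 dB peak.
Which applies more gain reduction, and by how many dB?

B, by 2.2 dB

A: 8 dB over, compressed to 3.2 dB over, so 4.8 dB of GR.
B: 8 dB over, compressed to 1 dB over, so 7 dB of GR.
B applies 2.2 dB more gain reduction.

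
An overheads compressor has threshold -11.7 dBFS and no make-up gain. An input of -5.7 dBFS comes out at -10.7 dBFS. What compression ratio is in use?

6:1

Input overshoot = -5.7 − (-11.7) = 6 dB; output overshoot = -10.7 − (-11.7) = 1 dB.
Ratio = 6 / 1 = 6.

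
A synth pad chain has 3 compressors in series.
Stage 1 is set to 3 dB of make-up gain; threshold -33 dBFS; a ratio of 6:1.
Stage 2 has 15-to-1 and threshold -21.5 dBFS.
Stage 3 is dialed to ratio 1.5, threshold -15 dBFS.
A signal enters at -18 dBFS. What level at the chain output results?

-27.5 dBFS

Stage 1: overshoot 15 dB → 15/6 = 2.5 dB → -30.5 dBFS; +3 dB make-up → -27.5 dBFS.
Stage 2: -27.5 dBFS is at or below the -21.5 dBFS threshold — no compression; output -27.5 dBFS.
Stage 3: -27.5 dBFS ≤ -15 dBFS, so stage 3 doesn't engage; output -27.5 dBFS.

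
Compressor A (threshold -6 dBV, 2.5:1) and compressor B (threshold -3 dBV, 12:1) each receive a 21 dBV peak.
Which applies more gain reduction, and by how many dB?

A: 27 dB over, compressed to 10.8 dB over, so 16.2 dB of GR.
B: 24 dB over, compressed to 2 dB over, so 22 dB of GR.
Difference: 5.8 dB in favour of B.

B, by 5.8 dB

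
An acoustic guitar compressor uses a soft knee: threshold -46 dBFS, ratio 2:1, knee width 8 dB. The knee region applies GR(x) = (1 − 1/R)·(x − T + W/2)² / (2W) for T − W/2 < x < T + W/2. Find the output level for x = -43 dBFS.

-44.53125 dBFS

x − T + W/2 = -43 − (-46) + 4 = 7.
GR = (1 − 1/2) × 7² / 16 = 0.5 × 49 / 16 = 1.53125 dB.
Output = -43 − 1.53125 = -44.53125 dBFS.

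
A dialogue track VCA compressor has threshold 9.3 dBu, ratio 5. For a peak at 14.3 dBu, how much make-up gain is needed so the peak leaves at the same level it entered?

Overshoot 5 dB → 5/5 = 1 dB after compression, so the compressed level is 9.3 + 1 = 10.3 dBu.
Make-up = target − compressed = 14.3 − 10.3 = 4 dB.

4 dB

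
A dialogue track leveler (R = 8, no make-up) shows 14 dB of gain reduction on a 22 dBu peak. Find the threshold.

6 dBu

Gain reduction = 22 − 8 = 14 dB; output overshoot = GR / (R − 1) = 14 / 7 = 2 dB.
Threshold = output − output overshoot = 8 − 2 = 6 dBu.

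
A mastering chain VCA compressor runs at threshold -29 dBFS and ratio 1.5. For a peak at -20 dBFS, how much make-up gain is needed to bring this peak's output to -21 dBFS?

The peak compresses to -29 + 9/1.5 = -23 dBFS.
To reach -21 dBFS requires -21 − (-23) = 2 dB of make-up.

2 dB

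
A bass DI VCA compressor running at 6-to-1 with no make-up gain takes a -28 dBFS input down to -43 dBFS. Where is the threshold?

Input is 18 dB above T (since output overshoot × R = input overshoot: (-43 − T)·6 = -28 − T gives T = -46 dBFS).
Check: -46 + (-28 − (-46))/6 = -46 + 3 = -43 dBFS. ✓

-46 dBFS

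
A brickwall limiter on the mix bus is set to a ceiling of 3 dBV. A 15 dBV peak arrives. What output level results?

3 dBV

The limiter clamps the peak to its 3 dBV ceiling.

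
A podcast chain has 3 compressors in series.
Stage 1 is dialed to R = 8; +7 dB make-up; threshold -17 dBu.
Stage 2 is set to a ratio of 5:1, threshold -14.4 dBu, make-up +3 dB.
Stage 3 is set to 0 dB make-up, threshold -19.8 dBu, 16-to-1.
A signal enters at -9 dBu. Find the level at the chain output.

Stage 1: 8 dB above -17 dBu, reduced 8:1 to 1 dB above → -16 dBu; +7 dB make-up → -9 dBu.
Stage 2: overshoot 5.4 dB → 5.4/5 = 1.08 dB → -13.32 dBu; +3 dB make-up → -10.32 dBu.
Stage 3: -10.32 dBu is 9.48 dB over -19.8 dBu; at 16:1 that becomes 0.5925 dB over, giving -19.2075 dBu.

-19.2075 dBu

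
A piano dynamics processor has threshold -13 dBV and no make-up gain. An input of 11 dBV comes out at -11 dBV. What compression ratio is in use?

12:1

Input overshoot = 11 − (-13) = 24 dB; output overshoot = -11 − (-13) = 2 dB.
Ratio = 24 / 2 = 12.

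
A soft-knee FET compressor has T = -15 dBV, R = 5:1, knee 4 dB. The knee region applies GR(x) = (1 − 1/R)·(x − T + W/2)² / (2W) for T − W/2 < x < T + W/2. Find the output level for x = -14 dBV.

-14.9 dBV

x − T + W/2 = -14 − (-15) + 2 = 3.
GR = (1 − 1/5) × 3² / 8 = 0.8 × 9 / 8 = 0.9 dB.
Output = -14 − 0.9 = -14.9 dBV.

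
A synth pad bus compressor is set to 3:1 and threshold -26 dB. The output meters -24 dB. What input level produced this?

Post-compression overshoot = -24 − (-26) = 2 dB.
Undo the ratio: input overshoot = 2 × 3 = 6 dB, giving input = -20 dB.

-20 dB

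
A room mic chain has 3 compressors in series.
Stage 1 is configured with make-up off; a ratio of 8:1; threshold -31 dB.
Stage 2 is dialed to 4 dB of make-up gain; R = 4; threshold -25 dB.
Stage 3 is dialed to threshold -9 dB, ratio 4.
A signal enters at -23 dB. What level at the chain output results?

-26 dB

Stage 1: -23 dB is 8 dB over -31 dB; at 8:1 that becomes 1 dB over, giving -30 dB.
Stage 2: below threshold (-30 ≤ -25); passes unchanged; make-up brings it to -26 dB.
Stage 3: -26 dB ≤ -9 dB, so stage 3 doesn't engage; output -26 dB.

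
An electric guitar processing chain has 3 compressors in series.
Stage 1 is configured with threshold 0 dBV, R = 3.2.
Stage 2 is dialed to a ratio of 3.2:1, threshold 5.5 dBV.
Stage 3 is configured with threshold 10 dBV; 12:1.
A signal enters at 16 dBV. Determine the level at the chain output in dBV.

5 dBV

Stage 1: 16 dB above 0 dBV, reduced 3.2:1 to 5 dB above → 5 dBV.
Stage 2: 5 dBV ≤ 5.5 dBV, so stage 2 doesn't engage; output 5 dBV.
Stage 3: below threshold (5 ≤ 10); passes unchanged; output 5 dBV.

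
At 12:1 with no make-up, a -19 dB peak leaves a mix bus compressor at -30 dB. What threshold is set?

-31 dB

Input is 12 dB above T (since output overshoot × R = input overshoot: (-30 − T)·12 = -19 − T gives T = -31 dB).
Check: -31 + (-19 − (-31))/12 = -31 + 1 = -30 dB. ✓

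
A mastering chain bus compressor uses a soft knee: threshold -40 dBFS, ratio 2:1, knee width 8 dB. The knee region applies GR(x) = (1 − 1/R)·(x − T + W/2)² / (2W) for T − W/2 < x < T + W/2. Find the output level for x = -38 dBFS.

-39.125 dBFS

x − T + W/2 = -38 − (-40) + 4 = 6.
GR = (1 − 1/2) × 6² / 16 = 0.5 × 36 / 16 = 1.125 dB.
Output = -38 − 1.125 = -39.125 dBFS.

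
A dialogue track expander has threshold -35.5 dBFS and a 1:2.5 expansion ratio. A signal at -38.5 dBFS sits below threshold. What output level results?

-43 dBFS

The input is 3 dB below the -35.5 dBFS threshold.
A 1:2.5 expander multiplies undershoot by 2.5: 3 × 2.5 = 7.5 dB below threshold.
Output = -35.5 − 7.5 = -43 dBFS.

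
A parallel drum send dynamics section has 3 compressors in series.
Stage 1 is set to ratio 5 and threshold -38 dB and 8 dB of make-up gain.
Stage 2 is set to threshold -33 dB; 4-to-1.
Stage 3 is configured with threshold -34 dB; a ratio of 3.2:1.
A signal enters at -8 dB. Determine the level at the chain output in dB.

Stage 1: -8 dB is 30 dB over -38 dB; at 5:1 that becomes 6 dB over, giving -32 dB; +8 dB make-up → -24 dB.
Stage 2: 9 dB above -33 dB, reduced 4:1 to 2.25 dB above → -30.75 dB.
Stage 3: 3.25 dB above -34 dB, reduced 3.2:1 to 1.015625 dB above → -32.984375 dB.

-32.984375 dB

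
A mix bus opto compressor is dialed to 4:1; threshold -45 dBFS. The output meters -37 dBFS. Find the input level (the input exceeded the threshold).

Post-compression overshoot = -37 − (-45) = 8 dB.
Input overshoot = R × output overshoot = 32 dB → input = -45 + 32 = -13 dBFS.

-13 dBFS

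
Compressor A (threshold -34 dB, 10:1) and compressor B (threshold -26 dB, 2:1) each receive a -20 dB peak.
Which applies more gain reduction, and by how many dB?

A: overshoot 14 dB → output overshoot 1.4 dB → GR 12.6 dB.
B: overshoot 6 dB → output overshoot 3 dB → GR 3 dB.
Difference: 9.6 dB in favour of A.

A, by 9.6 dB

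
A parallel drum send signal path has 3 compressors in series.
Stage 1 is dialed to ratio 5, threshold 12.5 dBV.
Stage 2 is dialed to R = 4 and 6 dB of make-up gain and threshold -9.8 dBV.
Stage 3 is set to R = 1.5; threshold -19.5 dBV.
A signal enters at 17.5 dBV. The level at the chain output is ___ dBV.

Stage 1: overshoot 5 dB → 5/5 = 1 dB → 13.5 dBV.
Stage 2: 13.5 dBV is 23.3 dB over -9.8 dBV; at 4:1 that becomes 5.825 dB over, giving -3.975 dBV; +6 dB make-up → 2.025 dBV.
Stage 3: 21.525 dB above -19.5 dBV, reduced 1.5:1 to 14.35 dB above → -5.15 dBV.

-5.15 dBV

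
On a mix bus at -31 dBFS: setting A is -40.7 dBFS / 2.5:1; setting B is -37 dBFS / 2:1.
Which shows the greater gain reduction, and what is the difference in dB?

A: 9.7 dB over, compressed to 3.88 dB over, so 5.82 dB of GR.
B: 6 dB over, compressed to 3 dB over, so 3 dB of GR.
A reduces 2.82 dB more.

A, by 2.82 dB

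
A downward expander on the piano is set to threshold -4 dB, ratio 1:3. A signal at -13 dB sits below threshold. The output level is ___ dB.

-31 dB

The input is 9 dB below the -4 dB threshold.
A 1:3 expander multiplies undershoot by 3: 9 × 3 = 27 dB below threshold.
Output = -4 − 27 = -31 dB.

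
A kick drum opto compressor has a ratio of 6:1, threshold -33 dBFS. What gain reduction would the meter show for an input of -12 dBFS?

17.5 dB

-12 dBFS exceeds the threshold by 21 dB.
After 6:1 compression the overshoot becomes 21/6 = 3.5 dB.
Gain reduction = 21 − 3.5 = 17.5 dB.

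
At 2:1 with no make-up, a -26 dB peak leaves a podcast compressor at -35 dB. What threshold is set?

Gain reduction = -26 − (-35) = 9 dB; output overshoot = GR / (R − 1) = 9 / 1 = 9 dB.
Threshold = output − output overshoot = -35 − 9 = -44 dB.

-44 dB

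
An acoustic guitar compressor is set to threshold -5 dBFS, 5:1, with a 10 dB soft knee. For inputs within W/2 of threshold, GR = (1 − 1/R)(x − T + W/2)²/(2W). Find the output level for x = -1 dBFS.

x − T + W/2 = -1 − (-5) + 5 = 9.
GR = (1 − 1/5) × 9² / 20 = 0.8 × 81 / 20 = 3.24 dB.
Output = -1 − 3.24 = -4.24 dBFS.

-4.24 dBFS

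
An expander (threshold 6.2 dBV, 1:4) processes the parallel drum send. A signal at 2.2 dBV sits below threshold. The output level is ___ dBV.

-9.8 dBV

The input is 4 dB below the 6.2 dBV threshold.
A 1:4 expander multiplies undershoot by 4: 4 × 4 = 16 dB below threshold.
Output = 6.2 − 16 = -9.8 dBV.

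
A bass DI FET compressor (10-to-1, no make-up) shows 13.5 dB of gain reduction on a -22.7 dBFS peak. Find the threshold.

-37.7 dBFS

Gain reduction = -22.7 − (-36.2) = 13.5 dB; output overshoot = GR / (R − 1) = 13.5 / 9 = 1.5 dB.
Threshold = output − output overshoot = -36.2 − 1.5 = -37.7 dBFS.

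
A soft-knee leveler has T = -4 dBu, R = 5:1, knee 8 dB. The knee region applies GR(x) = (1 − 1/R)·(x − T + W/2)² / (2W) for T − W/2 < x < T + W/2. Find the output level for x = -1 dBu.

-3.45 dBu

x − T + W/2 = -1 − (-4) + 4 = 7.
GR = (1 − 1/5) × 7² / 16 = 0.8 × 49 / 16 = 2.45 dB.
Output = -1 − 2.45 = -3.45 dBu.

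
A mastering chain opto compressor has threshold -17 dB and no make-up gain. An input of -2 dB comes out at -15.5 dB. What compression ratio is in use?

10:1

Input overshoot = -2 − (-17) = 15 dB; output overshoot = -15.5 − (-17) = 1.5 dB.
Ratio = 15 / 1.5 = 10.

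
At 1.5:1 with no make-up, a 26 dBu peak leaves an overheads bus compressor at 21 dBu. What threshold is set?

11 dBu

Input is 15 dB above T (since output overshoot × R = input overshoot: (21 − T)·1.5 = 26 − T gives T = 11 dBu).
Check: 11 + (26 − 11)/1.5 = 11 + 10 = 21 dBu. ✓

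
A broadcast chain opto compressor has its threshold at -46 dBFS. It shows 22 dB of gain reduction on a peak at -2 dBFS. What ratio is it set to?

2:1

Input overshoot = -2 − (-46) = 44 dB.
Output overshoot = 44 − 22 = 22 dB.
Ratio = input overshoot / output overshoot = 44 / 22 = 2.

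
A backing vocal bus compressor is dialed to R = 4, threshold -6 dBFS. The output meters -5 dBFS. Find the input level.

-2 dBFS

Post-compression overshoot = -5 − (-6) = 1 dB.
Input overshoot = R × output overshoot = 4 dB → input = -6 + 4 = -2 dBFS.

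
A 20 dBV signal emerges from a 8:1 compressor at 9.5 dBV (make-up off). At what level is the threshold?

Let T be the threshold. Output overshoot = (input overshoot)/R, so 9.5 − T = (20 − T)/8.
8·(9.5 − T) = 20 − T → 7·T = 76 − 20 = 56.
T = 56/7 = 8 dBV.

8 dBV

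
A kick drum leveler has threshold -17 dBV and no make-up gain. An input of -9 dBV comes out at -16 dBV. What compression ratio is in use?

Input overshoot = -9 − (-17) = 8 dB; output overshoot = -16 − (-17) = 1 dB.
Ratio = 8 / 1 = 8.

8:1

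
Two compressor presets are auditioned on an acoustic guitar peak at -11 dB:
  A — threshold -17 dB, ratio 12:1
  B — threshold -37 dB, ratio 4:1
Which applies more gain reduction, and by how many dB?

A: GR = 6 − 6/12 = 5.5 dB.
B: GR = 26 − 26/4 = 19.5 dB.
B reduces 14 dB more.

B, by 14 dB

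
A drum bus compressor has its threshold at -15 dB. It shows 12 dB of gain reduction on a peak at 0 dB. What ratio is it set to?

Input overshoot = 0 − (-15) = 15 dB.
Output overshoot = 15 − 12 = 3 dB.
Ratio = input overshoot / output overshoot = 15 / 3 = 5.

5:1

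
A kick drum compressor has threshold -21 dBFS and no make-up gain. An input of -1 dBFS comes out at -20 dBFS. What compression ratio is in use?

20:1

Input overshoot = -1 − (-21) = 20 dB; output overshoot = -20 − (-21) = 1 dB.
Ratio = 20 / 1 = 20.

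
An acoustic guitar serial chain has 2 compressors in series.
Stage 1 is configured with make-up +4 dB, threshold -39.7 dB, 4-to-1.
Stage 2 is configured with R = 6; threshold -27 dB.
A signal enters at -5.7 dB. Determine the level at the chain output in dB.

-27.2 dB

Stage 1: 34 dB above -39.7 dB, reduced 4:1 to 8.5 dB above → -31.2 dB; +4 dB make-up → -27.2 dB.
Stage 2: -27.2 dB is at or below the -27 dB threshold — no compression; output -27.2 dB.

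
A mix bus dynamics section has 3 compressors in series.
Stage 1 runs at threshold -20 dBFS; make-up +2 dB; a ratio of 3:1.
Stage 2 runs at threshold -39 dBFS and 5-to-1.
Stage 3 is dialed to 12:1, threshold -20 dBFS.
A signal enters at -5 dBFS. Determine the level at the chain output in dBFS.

Stage 1: overshoot 15 dB → 15/3 = 5 dB → -15 dBFS; +2 dB make-up → -13 dBFS.
Stage 2: -13 dBFS is 26 dB over -39 dBFS; at 5:1 that becomes 5.2 dB over, giving -33.8 dBFS.
Stage 3: below threshold (-33.8 ≤ -20); passes unchanged; output -33.8 dBFS.

-33.8 dBFS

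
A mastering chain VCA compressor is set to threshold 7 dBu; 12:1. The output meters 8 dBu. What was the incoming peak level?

Post-compression overshoot = 8 − 7 = 1 dB.
Input overshoot = R × output overshoot = 12 dB → input = 7 + 12 = 19 dBu.

19 dBu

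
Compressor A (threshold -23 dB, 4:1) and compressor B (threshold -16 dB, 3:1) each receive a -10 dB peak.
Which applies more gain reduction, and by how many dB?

A: overshoot 13 dB → output overshoot 3.25 dB → GR 9.75 dB.
B: overshoot 6 dB → output overshoot 2 dB → GR 4 dB.
Difference: 5.75 dB in favour of A.

A, by 5.75 dB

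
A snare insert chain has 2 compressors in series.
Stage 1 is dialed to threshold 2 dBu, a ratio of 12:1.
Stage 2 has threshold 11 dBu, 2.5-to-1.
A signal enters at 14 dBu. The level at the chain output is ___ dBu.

3 dBu

Stage 1: 14 dBu is 12 dB over 2 dBu; at 12:1 that becomes 1 dB over, giving 3 dBu.
Stage 2: 3 dBu ≤ 11 dBu, so stage 2 doesn't engage; output 3 dBu.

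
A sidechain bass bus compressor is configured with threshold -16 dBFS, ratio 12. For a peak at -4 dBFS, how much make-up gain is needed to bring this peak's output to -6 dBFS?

9 dB

Without make-up, output = threshold + overshoot/12 = -16 + 1 = -15 dBFS.
Gap to target: 9 dB.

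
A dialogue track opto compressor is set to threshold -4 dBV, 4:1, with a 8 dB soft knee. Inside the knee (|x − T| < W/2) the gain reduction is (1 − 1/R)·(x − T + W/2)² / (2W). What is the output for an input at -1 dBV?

-3.296875 dBV

x − T + W/2 = -1 − (-4) + 4 = 7.
GR = (1 − 1/4) × 7² / 16 = 0.75 × 49 / 16 = 2.296875 dB.
Output = -1 − 2.296875 = -3.296875 dBV.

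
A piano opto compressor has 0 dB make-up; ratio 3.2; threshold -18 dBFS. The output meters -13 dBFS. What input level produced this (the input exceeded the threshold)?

-2 dBFS

That's 5 dB above the -18 dBFS threshold.
Input overshoot = R × output overshoot = 16 dB → input = -18 + 16 = -2 dBFS.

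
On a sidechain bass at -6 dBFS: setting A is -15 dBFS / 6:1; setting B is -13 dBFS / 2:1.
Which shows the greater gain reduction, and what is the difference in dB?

A: GR = 9 − 9/6 = 7.5 dB.
B: GR = 7 − 7/2 = 3.5 dB.
A applies 4 dB more gain reduction.

A, by 4 dB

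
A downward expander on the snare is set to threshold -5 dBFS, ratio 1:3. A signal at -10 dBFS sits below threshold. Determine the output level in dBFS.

-20 dBFS

Undershoot = (-5) − (-10) = 5 dB.
At 1:3, that expands to 15 dB under threshold.
Output = -5 − 15 = -20 dBFS.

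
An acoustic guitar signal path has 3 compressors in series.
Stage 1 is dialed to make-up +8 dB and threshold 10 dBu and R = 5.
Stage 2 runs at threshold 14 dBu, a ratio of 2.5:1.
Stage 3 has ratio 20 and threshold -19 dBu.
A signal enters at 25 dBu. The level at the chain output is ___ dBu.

Stage 1: 15 dB above 10 dBu, reduced 5:1 to 3 dB above → 13 dBu; +8 dB make-up → 21 dBu.
Stage 2: 21 dBu is 7 dB over 14 dBu; at 2.5:1 that becomes 2.8 dB over, giving 16.8 dBu.
Stage 3: overshoot 35.8 dB → 35.8/20 = 1.79 dB → -17.21 dBu.

-17.21 dBu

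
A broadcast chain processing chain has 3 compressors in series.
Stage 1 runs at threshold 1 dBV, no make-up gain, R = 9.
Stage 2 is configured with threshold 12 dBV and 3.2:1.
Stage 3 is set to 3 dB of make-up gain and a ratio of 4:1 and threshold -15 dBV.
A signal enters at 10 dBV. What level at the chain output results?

Stage 1: 10 dBV is 9 dB over 1 dBV; at 9:1 that becomes 1 dB over, giving 2 dBV.
Stage 2: below threshold (2 ≤ 12); passes unchanged; output 2 dBV.
Stage 3: 17 dB above -15 dBV, reduced 4:1 to 4.25 dB above → -10.75 dBV; +3 dB make-up → -7.75 dBV.

-7.75 dBV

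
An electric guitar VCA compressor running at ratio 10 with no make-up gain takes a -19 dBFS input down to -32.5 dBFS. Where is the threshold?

-34 dBFS

Input is 15 dB above T (since output overshoot × R = input overshoot: (-32.5 − T)·10 = -19 − T gives T = -34 dBFS).
Check: -34 + (-19 − (-34))/10 = -34 + 1.5 = -32.5 dBFS. ✓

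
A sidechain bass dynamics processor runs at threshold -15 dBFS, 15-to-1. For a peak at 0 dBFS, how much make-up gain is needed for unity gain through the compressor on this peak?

The peak compresses to -15 + 15/15 = -14 dBFS.
To reach 0 dBFS requires 0 − (-14) = 14 dB of make-up.

14 dB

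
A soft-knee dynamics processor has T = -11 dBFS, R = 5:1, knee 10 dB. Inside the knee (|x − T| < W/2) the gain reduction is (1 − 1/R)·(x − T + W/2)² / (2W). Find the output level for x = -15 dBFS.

-15.04 dBFS

x − T + W/2 = -15 − (-11) + 5 = 1.
GR = (1 − 1/5) × 1² / 20 = 0.8 × 1 / 20 = 0.04 dB.
Output = -15 − 0.04 = -15.04 dBFS.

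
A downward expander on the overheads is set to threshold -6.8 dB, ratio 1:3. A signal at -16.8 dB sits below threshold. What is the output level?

-36.8 dB

Undershoot = (-6.8) − (-16.8) = 10 dB.
At 1:3, that expands to 30 dB under threshold.
Output = -6.8 − 30 = -36.8 dB.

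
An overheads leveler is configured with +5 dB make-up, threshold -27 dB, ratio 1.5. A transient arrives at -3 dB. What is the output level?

-6 dB

The input is 24 dB above the -27 dB threshold.
1.5:1 compression reduces that to 24/1.5 = 16 dB over.
So the level is -27 + 16 = -11 dB; make-up adds 5 dB, giving -6 dB.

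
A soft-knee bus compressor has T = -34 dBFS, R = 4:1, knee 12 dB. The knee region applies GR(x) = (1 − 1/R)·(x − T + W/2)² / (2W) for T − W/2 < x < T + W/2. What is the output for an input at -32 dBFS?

x − T + W/2 = -32 − (-34) + 6 = 8.
GR = (1 − 1/4) × 8² / 24 = 0.75 × 64 / 24 = 2 dB.
Output = -32 − 2 = -34 dBFS.

-34 dBFS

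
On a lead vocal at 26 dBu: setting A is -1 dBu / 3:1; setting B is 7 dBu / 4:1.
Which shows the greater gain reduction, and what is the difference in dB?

A, by 3.75 dB

A: GR = 27 − 27/3 = 18 dB.
B: GR = 19 − 19/4 = 14.25 dB.
A applies 3.75 dB more gain reduction.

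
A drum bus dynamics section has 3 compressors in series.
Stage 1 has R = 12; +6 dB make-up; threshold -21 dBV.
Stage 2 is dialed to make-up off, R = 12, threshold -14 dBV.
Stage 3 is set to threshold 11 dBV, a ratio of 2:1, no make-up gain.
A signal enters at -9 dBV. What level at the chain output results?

Stage 1: 12 dB above -21 dBV, reduced 12:1 to 1 dB above → -20 dBV; +6 dB make-up → -14 dBV.
Stage 2: -14 dBV is at or below the -14 dBV threshold — no compression; output -14 dBV.
Stage 3: -14 dBV is at or below the 11 dBV threshold — no compression; output -14 dBV.

-14 dBV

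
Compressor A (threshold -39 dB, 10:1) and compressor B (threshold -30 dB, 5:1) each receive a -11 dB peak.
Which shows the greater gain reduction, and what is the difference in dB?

A: 28 dB over, compressed to 2.8 dB over, so 25.2 dB of GR.
B: 19 dB over, compressed to 3.8 dB over, so 15.2 dB of GR.
A reduces 10 dB more.

A, by 10 dB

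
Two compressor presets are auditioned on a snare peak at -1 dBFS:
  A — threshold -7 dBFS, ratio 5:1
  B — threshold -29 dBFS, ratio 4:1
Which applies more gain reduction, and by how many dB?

A: overshoot 6 dB → output overshoot 1.2 dB → GR 4.8 dB.
B: overshoot 28 dB → output overshoot 7 dB → GR 21 dB.
Difference: 16.2 dB in favour of B.

B, by 16.2 dB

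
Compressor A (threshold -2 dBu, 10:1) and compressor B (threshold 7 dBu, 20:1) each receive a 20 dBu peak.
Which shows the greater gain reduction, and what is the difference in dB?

A, by 7.45 dB

A: 22 dB over, compressed to 2.2 dB over, so 19.8 dB of GR.
B: 13 dB over, compressed to 0.65 dB over, so 12.35 dB of GR.
Difference: 7.45 dB in favour of A.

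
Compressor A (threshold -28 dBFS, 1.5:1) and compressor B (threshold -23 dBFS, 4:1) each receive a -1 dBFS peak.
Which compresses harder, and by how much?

B, by 7.5 dB

A: GR = 27 − 27/1.5 = 9 dB.
B: GR = 22 − 22/4 = 16.5 dB.
B applies 7.5 dB more gain reduction.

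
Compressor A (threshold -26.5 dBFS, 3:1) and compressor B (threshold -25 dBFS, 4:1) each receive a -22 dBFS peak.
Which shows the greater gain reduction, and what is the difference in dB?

A, by 0.75 dB

A: GR = 4.5 − 4.5/3 = 3 dB.
B: GR = 3 − 3/4 = 2.25 dB.
Difference: 0.75 dB in favour of A.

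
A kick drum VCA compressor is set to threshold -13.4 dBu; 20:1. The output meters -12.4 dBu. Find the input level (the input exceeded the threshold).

The compressed level sits -12.4 − (-13.4) = 1 dB over threshold.
Input overshoot = R × output overshoot = 20 dB → input = -13.4 + 20 = 6.6 dBu.

6.6 dBu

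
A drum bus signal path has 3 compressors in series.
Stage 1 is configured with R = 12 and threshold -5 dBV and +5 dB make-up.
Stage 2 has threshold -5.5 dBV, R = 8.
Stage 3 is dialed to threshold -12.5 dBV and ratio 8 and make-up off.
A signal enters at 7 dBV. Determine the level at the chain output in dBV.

Stage 1: overshoot 12 dB → 12/12 = 1 dB → -4 dBV; +5 dB make-up → 1 dBV.
Stage 2: overshoot 6.5 dB → 6.5/8 = 0.8125 dB → -4.6875 dBV.
Stage 3: -4.6875 dBV is 7.8125 dB over -12.5 dBV; at 8:1 that becomes 0.976562 dB over, giving -11.523438 dBV.

-11.523438 dBV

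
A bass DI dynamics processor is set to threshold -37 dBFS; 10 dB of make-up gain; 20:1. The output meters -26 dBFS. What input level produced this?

-17 dBFS

Remove make-up: -26 − 10 = -36 dBFS.
Post-compression overshoot = -36 − (-37) = 1 dB.
Undo the ratio: input overshoot = 1 × 20 = 20 dB, giving input = -17 dBFS.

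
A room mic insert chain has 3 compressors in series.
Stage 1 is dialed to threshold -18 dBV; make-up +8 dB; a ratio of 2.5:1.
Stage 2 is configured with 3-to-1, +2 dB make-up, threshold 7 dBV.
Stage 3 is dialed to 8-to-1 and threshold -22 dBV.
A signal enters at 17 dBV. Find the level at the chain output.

-18.5 dBV

Stage 1: 17 dBV is 35 dB over -18 dBV; at 2.5:1 that becomes 14 dB over, giving -4 dBV; +8 dB make-up → 4 dBV.
Stage 2: 4 dBV is at or below the 7 dBV threshold — no compression; make-up brings it to 6 dBV.
Stage 3: 6 dBV is 28 dB over -22 dBV; at 8:1 that becomes 3.5 dB over, giving -18.5 dBV.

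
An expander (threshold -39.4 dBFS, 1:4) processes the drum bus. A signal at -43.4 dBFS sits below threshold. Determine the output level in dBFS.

The input is 4 dB below the -39.4 dBFS threshold.
A 1:4 expander multiplies undershoot by 4: 4 × 4 = 16 dB below threshold.
Output = -39.4 − 16 = -55.4 dBFS.

-55.4 dBFS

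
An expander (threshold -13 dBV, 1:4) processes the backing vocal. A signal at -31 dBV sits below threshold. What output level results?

The input is 18 dB below the -13 dBV threshold.
A 1:4 expander multiplies undershoot by 4: 18 × 4 = 72 dB below threshold.
Output = -13 − 72 = -85 dBV.

-85 dBV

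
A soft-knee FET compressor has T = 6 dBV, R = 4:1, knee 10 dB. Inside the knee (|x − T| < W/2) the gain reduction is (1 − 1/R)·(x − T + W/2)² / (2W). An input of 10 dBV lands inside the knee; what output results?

x − T + W/2 = 10 − 6 + 5 = 9.
GR = (1 − 1/4) × 9² / 20 = 0.75 × 81 / 20 = 3.0375 dB.
Output = 10 − 3.0375 = 6.9625 dBV.

6.9625 dBV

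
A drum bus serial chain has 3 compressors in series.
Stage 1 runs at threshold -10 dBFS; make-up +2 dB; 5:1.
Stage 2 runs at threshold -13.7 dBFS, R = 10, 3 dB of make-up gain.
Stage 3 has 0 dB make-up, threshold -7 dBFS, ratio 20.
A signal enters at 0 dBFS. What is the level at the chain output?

Stage 1: overshoot 10 dB → 10/5 = 2 dB → -8 dBFS; +2 dB make-up → -6 dBFS.
Stage 2: overshoot 7.7 dB → 7.7/10 = 0.77 dB → -12.93 dBFS; +3 dB make-up → -9.93 dBFS.
Stage 3: -9.93 dBFS ≤ -7 dBFS, so stage 3 doesn't engage; output -9.93 dBFS.

-9.93 dBFS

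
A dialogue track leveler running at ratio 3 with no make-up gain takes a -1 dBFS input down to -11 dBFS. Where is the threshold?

-16 dBFS

Input is 15 dB above T (since output overshoot × R = input overshoot: (-11 − T)·3 = -1 − T gives T = -16 dBFS).
Check: -16 + (-1 − (-16))/3 = -16 + 5 = -11 dBFS. ✓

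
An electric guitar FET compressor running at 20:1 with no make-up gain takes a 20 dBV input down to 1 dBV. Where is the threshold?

0 dBV

Let T be the threshold. Output overshoot = (input overshoot)/R, so 1 − T = (20 − T)/20.
20·(1 − T) = 20 − T → 19·T = 20 − 20 = 0.
T = 0/19 = 0 dBV.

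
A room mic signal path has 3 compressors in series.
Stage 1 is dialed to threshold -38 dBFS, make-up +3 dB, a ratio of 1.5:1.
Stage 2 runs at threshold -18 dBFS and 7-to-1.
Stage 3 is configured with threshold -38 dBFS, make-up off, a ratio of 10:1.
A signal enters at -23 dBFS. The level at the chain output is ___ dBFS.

Stage 1: 15 dB above -38 dBFS, reduced 1.5:1 to 10 dB above → -28 dBFS; +3 dB make-up → -25 dBFS.
Stage 2: -25 dBFS is at or below the -18 dBFS threshold — no compression; output -25 dBFS.
Stage 3: overshoot 13 dB → 13/10 = 1.3 dB → -36.7 dBFS.

-36.7 dBFS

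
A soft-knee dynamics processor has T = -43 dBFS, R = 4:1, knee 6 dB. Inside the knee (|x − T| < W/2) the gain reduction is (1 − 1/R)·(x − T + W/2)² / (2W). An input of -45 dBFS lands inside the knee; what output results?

x − T + W/2 = -45 − (-43) + 3 = 1.
GR = (1 − 1/4) × 1² / 12 = 0.75 × 1 / 12 = 0.0625 dB.
Output = -45 − 0.0625 = -45.0625 dBFS.

-45.0625 dBFS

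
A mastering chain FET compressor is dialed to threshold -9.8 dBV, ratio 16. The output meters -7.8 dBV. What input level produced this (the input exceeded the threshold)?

The compressed level sits -7.8 − (-9.8) = 2 dB over threshold.
Input overshoot = R × output overshoot = 32 dB → input = -9.8 + 32 = 22.2 dBV.

22.2 dBV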